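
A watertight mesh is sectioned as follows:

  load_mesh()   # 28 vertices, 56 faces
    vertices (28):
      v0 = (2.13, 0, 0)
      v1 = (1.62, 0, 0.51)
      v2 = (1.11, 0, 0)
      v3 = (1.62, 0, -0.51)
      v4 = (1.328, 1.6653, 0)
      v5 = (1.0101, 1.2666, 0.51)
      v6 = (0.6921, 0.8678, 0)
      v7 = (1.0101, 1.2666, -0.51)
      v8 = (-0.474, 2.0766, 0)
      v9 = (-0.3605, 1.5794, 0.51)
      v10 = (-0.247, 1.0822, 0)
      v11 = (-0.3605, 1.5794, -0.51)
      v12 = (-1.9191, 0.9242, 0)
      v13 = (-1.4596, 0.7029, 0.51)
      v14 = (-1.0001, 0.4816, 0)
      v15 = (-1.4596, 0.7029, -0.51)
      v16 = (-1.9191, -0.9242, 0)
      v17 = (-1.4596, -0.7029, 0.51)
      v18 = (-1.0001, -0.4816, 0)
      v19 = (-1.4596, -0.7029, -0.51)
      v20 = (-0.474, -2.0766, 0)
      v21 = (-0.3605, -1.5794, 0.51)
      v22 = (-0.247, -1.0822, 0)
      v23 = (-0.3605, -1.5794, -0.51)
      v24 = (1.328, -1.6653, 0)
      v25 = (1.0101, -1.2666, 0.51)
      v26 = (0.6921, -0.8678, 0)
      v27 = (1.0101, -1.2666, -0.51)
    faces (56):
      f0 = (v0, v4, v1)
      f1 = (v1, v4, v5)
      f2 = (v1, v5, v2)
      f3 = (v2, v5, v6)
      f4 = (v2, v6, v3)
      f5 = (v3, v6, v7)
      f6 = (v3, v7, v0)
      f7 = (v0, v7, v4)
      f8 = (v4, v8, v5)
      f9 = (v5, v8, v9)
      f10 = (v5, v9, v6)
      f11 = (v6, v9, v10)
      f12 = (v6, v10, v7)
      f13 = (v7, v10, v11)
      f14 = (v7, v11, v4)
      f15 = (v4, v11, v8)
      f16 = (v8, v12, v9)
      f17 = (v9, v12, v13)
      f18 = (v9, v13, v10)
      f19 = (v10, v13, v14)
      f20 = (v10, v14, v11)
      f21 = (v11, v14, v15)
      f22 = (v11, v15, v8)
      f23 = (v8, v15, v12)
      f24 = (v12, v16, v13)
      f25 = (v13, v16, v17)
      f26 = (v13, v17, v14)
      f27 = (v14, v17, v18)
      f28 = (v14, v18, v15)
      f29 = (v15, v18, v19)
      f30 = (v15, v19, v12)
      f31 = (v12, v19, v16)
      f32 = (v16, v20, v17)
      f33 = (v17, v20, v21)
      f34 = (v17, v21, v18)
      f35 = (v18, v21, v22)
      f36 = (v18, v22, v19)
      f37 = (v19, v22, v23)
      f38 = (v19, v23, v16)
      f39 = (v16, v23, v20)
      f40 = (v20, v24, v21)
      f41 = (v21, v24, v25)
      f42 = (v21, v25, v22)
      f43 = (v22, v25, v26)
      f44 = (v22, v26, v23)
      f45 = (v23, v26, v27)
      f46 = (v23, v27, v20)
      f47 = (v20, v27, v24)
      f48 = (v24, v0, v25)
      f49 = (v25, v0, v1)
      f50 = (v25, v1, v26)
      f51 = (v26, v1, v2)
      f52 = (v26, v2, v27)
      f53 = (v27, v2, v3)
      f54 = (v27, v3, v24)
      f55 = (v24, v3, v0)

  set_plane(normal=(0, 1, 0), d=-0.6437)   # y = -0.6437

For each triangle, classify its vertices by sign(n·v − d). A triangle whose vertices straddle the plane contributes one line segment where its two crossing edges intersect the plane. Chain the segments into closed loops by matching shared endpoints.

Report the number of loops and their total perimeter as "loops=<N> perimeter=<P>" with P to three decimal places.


loops=2 perimeter=5.938

Straddling triangles (18 of 56):
  (v12,v16,v13) [+-+] → (-1.9191, -0.6437, 0)–(-1.83989, -0.6437, 0.0879202)  len=0.1183
  (v13,v16,v17) [+--] → (-1.83989, -0.6437, 0.0879202)–(-1.4596, -0.6437, 0.51)  len=0.5681
  (v13,v17,v14) [+-+] → (-1.4596, -0.6437, 0.51)–(-1.43663, -0.6437, 0.484511)  len=0.0343
  (v14,v17,v18) [+-+] → (-1.43663, -0.6437, 0.484511)–(-1.33668, -0.6437, 0.37357)  len=0.1493
  (v15,v18,v19) [++-] → (-1.33668, -0.6437, -0.37357)–(-1.4596, -0.6437, -0.51)  len=0.1836
  (v15,v19,v12) [+-+] → (-1.4596, -0.6437, -0.51)–(-1.47632, -0.6437, -0.491444)  len=0.0250
  (v12,v19,v16) [+--] → (-1.47632, -0.6437, -0.491444)–(-1.9191, -0.6437, 0)  len=0.6615
  (v17,v21,v18) [--+] → (-0.905657, -0.6437, 0.0753061)–(-1.33668, -0.6437, 0.37357)  len=0.5242
  (v18,v21,v22) [+--] → (-0.905657, -0.6437, 0.0753061)–(-0.796841, -0.6437, 0)  len=0.1323
  (v18,v22,v19) [+--] → (-0.796841, -0.6437, 0)–(-1.33668, -0.6437, -0.37357)  len=0.6565
  (v24,v0,v25) [-+-] → (1.82, -0.6437, 0)–(1.56085, -0.6437, 0.259188)  len=0.3665
  (v25,v0,v1) [-++] → (1.56085, -0.6437, 0.259188)–(1.31004, -0.6437, 0.51)  len=0.3547
  (v25,v1,v26) [-+-] → (1.31004, -0.6437, 0.51)–(0.93172, -0.6437, 0.131702)  len=0.5350
  (v26,v1,v2) [-++] → (0.93172, -0.6437, 0.131702)–(0.800018, -0.6437, 0)  len=0.1863
  (v26,v2,v27) [-+-] → (0.800018, -0.6437, 0)–(1.05923, -0.6437, -0.259188)  len=0.3666
  (v27,v2,v3) [-++] → (1.05923, -0.6437, -0.259188)–(1.31004, -0.6437, -0.51)  len=0.3547
  (v27,v3,v24) [-+-] → (1.31004, -0.6437, -0.51)–(1.50713, -0.6437, -0.312866)  len=0.2788
  (v24,v3,v0) [-++] → (1.50713, -0.6437, -0.312866)–(1.82, -0.6437, 0)  len=0.4425

Chained into 2 loop(s):
  loop 1: 10 segments, perimeter = 3.0532
  loop 2: 8 segments, perimeter = 2.8850
Total perimeter = 5.938


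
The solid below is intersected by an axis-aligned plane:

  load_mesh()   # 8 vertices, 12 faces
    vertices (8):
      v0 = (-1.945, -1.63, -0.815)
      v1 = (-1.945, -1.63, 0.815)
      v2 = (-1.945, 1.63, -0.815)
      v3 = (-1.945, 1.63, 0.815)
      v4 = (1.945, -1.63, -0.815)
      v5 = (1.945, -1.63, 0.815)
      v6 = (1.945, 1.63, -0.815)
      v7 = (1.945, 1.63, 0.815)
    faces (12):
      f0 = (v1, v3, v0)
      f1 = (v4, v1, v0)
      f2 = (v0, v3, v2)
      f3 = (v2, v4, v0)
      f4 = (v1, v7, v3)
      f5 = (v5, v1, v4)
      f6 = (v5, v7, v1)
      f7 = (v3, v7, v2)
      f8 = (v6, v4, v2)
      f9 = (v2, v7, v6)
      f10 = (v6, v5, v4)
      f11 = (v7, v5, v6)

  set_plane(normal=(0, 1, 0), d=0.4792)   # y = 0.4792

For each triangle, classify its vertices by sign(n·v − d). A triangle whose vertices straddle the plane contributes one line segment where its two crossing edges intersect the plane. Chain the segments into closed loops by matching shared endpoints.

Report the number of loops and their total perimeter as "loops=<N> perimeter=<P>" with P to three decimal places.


Straddling triangles (8 of 12):
  (v1,v3,v0) [-+-] → (-1.945, 0.4792, 0.815)–(-1.945, 0.4792, 0.2396)  len=0.5754
  (v0,v3,v2) [-++] → (-1.945, 0.4792, 0.2396)–(-1.945, 0.4792, -0.815)  len=1.0546
  (v2,v4,v0) [+--] → (-0.571806, 0.4792, -0.815)–(-1.945, 0.4792, -0.815)  len=1.3732
  (v1,v7,v3) [-++] → (0.571806, 0.4792, 0.815)–(-1.945, 0.4792, 0.815)  len=2.5168
  (v5,v7,v1) [-+-] → (1.945, 0.4792, 0.815)–(0.571806, 0.4792, 0.815)  len=1.3732
  (v6,v4,v2) [+-+] → (1.945, 0.4792, -0.815)–(-0.571806, 0.4792, -0.815)  len=2.5168
  (v6,v5,v4) [+--] → (1.945, 0.4792, -0.2396)–(1.945, 0.4792, -0.815)  len=0.5754
  (v7,v5,v6) [+-+] → (1.945, 0.4792, 0.815)–(1.945, 0.4792, -0.2396)  len=1.0546

Chained into 1 loop(s):
  loop 1: 8 segments, perimeter = 11.0400
Total perimeter = 11.040

loops=1 perimeter=11.040


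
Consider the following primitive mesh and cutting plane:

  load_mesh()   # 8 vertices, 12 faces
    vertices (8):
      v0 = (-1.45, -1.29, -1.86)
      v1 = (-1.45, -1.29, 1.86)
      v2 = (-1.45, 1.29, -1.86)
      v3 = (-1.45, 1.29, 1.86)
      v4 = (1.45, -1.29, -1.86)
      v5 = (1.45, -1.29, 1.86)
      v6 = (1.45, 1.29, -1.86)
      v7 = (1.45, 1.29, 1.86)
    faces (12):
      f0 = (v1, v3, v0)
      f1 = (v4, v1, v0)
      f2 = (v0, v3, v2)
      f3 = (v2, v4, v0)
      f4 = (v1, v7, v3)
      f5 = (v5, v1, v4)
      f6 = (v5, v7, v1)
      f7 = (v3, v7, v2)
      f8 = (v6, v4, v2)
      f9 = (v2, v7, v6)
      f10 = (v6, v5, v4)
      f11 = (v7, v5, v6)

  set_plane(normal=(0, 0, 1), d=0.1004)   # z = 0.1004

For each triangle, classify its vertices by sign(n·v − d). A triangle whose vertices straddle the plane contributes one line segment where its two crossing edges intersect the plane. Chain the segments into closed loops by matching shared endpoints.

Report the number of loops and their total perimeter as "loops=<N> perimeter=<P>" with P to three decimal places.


Straddling triangles (8 of 12):
  (v1,v3,v0) [++-] → (-1.45, 0.0696323, 0.1004)–(-1.45, -1.29, 0.1004)  len=1.3596
  (v4,v1,v0) [-+-] → (-0.0782688, -1.29, 0.1004)–(-1.45, -1.29, 0.1004)  len=1.3717
  (v0,v3,v2) [-+-] → (-1.45, 0.0696323, 0.1004)–(-1.45, 1.29, 0.1004)  len=1.2204
  (v5,v1,v4) [++-] → (-0.0782688, -1.29, 0.1004)–(1.45, -1.29, 0.1004)  len=1.5283
  (v3,v7,v2) [++-] → (0.0782688, 1.29, 0.1004)–(-1.45, 1.29, 0.1004)  len=1.5283
  (v2,v7,v6) [-+-] → (0.0782688, 1.29, 0.1004)–(1.45, 1.29, 0.1004)  len=1.3717
  (v6,v5,v4) [-+-] → (1.45, -0.0696323, 0.1004)–(1.45, -1.29, 0.1004)  len=1.2204
  (v7,v5,v6) [++-] → (1.45, -0.0696323, 0.1004)–(1.45, 1.29, 0.1004)  len=1.3596

Chained into 1 loop(s):
  loop 1: 8 segments, perimeter = 10.9600
Total perimeter = 10.960

loops=1 perimeter=10.960


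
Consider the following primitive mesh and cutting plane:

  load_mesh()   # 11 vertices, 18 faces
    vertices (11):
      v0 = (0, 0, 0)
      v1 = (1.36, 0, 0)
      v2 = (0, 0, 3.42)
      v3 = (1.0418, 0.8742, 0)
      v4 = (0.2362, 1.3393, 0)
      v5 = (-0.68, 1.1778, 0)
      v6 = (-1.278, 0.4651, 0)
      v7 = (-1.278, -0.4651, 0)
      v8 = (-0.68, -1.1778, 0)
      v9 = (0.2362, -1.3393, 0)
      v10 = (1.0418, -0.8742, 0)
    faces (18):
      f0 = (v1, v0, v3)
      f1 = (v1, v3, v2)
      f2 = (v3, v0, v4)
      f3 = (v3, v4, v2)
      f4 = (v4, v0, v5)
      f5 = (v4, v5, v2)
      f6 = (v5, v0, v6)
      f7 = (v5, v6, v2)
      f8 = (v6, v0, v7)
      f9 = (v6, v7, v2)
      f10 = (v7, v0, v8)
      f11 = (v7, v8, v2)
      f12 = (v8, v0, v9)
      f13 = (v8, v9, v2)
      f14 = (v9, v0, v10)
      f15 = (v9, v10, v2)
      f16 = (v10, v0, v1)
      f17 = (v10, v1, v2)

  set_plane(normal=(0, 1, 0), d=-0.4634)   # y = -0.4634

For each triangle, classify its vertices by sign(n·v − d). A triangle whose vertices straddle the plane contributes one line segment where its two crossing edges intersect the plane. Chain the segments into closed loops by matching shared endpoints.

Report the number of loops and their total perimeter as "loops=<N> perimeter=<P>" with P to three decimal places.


loops=1 perimeter=7.677

Straddling triangles (10 of 18):
  (v6,v0,v7) [++-] → (-1.27333, -0.4634, 0)–(-1.278, -0.4634, 0)  len=0.0047
  (v6,v7,v2) [+-+] → (-1.278, -0.4634, 0)–(-1.27333, -0.4634, 0.0125005)  len=0.0133
  (v7,v0,v8) [-+-] → (-1.27333, -0.4634, 0)–(-0.267543, -0.4634, 0)  len=1.0058
  (v7,v8,v2) [--+] → (-0.267543, -0.4634, 2.07442)–(-1.27333, -0.4634, 0.0125005)  len=2.2941
  (v8,v0,v9) [-+-] → (-0.267543, -0.4634, 0)–(0.0817256, -0.4634, 0)  len=0.3493
  (v8,v9,v2) [--+] → (0.0817256, -0.4634, 2.23667)–(-0.267543, -0.4634, 2.07442)  len=0.3851
  (v9,v0,v10) [-+-] → (0.0817256, -0.4634, 0)–(0.552242, -0.4634, 0)  len=0.4705
  (v9,v10,v2) [--+] → (0.552242, -0.4634, 1.60711)–(0.0817256, -0.4634, 2.23667)  len=0.7860
  (v10,v0,v1) [-++] → (0.552242, -0.4634, 0)–(1.19133, -0.4634, 0)  len=0.6391
  (v10,v1,v2) [-++] → (1.19133, -0.4634, 0)–(0.552242, -0.4634, 1.60711)  len=1.7295

Chained into 1 loop(s):
  loop 1: 10 segments, perimeter = 7.6774
Total perimeter = 7.677


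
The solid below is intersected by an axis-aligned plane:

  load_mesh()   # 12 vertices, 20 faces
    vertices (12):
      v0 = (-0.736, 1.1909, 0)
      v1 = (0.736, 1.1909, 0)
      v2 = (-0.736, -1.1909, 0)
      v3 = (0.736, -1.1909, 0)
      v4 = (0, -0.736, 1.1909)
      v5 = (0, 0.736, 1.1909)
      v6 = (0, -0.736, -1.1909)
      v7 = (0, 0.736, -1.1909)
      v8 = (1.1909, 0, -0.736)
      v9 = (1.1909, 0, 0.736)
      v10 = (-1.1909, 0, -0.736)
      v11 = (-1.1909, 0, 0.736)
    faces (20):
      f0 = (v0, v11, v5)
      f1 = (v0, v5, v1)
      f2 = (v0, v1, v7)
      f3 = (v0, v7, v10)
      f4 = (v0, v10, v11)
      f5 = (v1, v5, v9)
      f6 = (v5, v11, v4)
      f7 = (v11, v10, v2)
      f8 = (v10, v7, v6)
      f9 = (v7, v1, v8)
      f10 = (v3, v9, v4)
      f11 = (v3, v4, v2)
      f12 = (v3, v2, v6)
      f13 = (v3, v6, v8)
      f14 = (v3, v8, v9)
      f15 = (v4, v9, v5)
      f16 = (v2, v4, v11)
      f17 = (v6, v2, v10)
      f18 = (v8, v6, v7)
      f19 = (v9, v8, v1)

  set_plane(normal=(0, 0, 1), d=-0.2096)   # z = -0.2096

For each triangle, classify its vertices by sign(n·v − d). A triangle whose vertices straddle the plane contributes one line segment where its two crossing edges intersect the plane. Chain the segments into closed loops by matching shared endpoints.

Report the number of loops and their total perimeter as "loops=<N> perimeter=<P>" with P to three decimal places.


loops=1 perimeter=7.539

Straddling triangles (10 of 20):
  (v0,v1,v7) [++-] → (0.606463, 1.11084, -0.2096)–(-0.606463, 1.11084, -0.2096)  len=1.2129
  (v0,v7,v10) [+--] → (-0.606463, 1.11084, -0.2096)–(-0.865548, 0.851752, -0.2096)  len=0.3664
  (v0,v10,v11) [+-+] → (-0.865548, 0.851752, -0.2096)–(-1.1909, 0, -0.2096)  len=0.9118
  (v11,v10,v2) [+-+] → (-1.1909, 0, -0.2096)–(-0.865548, -0.851752, -0.2096)  len=0.9118
  (v7,v1,v8) [-+-] → (0.606463, 1.11084, -0.2096)–(0.865548, 0.851752, -0.2096)  len=0.3664
  (v3,v2,v6) [++-] → (-0.606463, -1.11084, -0.2096)–(0.606463, -1.11084, -0.2096)  len=1.2129
  (v3,v6,v8) [+--] → (0.606463, -1.11084, -0.2096)–(0.865548, -0.851752, -0.2096)  len=0.3664
  (v3,v8,v9) [+-+] → (0.865548, -0.851752, -0.2096)–(1.1909, 0, -0.2096)  len=0.9118
  (v6,v2,v10) [-+-] → (-0.606463, -1.11084, -0.2096)–(-0.865548, -0.851752, -0.2096)  len=0.3664
  (v9,v8,v1) [+-+] → (1.1909, 0, -0.2096)–(0.865548, 0.851752, -0.2096)  len=0.9118

Chained into 1 loop(s):
  loop 1: 10 segments, perimeter = 7.5386
Total perimeter = 7.539


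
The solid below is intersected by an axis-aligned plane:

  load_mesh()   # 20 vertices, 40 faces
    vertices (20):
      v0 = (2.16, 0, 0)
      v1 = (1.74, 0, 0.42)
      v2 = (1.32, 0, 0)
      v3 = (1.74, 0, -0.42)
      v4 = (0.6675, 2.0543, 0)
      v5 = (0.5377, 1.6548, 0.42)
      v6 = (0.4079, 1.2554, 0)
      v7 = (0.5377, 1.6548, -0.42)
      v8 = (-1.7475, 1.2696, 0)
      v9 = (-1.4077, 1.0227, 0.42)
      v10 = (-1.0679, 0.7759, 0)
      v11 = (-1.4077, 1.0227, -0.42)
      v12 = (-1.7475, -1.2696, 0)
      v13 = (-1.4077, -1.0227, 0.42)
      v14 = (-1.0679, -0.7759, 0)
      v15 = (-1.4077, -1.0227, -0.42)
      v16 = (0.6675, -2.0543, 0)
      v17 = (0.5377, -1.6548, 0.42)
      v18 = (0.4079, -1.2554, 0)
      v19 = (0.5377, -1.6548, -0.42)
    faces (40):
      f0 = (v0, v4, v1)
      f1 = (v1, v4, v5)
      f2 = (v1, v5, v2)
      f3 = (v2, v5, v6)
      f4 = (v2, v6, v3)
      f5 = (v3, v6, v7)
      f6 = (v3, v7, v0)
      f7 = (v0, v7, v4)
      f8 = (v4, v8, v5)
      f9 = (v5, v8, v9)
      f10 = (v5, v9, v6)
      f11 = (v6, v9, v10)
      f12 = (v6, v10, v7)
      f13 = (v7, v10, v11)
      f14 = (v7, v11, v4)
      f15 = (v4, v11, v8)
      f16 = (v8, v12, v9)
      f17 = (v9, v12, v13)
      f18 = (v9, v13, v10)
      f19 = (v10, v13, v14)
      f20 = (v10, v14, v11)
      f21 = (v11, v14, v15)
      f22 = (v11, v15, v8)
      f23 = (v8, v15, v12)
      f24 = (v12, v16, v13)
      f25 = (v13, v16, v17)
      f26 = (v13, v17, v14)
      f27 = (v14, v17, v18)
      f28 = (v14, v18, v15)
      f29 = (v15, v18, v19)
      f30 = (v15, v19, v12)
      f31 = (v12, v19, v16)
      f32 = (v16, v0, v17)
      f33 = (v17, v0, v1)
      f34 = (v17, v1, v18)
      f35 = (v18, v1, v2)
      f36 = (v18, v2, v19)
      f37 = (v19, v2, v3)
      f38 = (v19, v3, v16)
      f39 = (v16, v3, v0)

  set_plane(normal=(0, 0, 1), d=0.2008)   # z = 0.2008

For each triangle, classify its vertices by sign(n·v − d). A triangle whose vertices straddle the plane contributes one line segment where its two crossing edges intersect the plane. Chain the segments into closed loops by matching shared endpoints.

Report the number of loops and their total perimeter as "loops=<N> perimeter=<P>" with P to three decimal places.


Straddling triangles (20 of 40):
  (v0,v4,v1) [--+] → (1.18026, 1.07215, 0.2008)–(1.9592, 0, 0.2008)  len=1.3252
  (v1,v4,v5) [+-+] → (1.18026, 1.07215, 0.2008)–(0.605443, 1.8633, 0.2008)  len=0.9779
  (v1,v5,v2) [++-] → (0.945986, 0.791152, 0.2008)–(1.5208, 0, 0.2008)  len=0.9779
  (v2,v5,v6) [-+-] → (0.945986, 0.791152, 0.2008)–(0.469957, 1.44635, 0.2008)  len=0.8099
  (v4,v8,v5) [--+] → (-0.654957, 1.45376, 0.2008)–(0.605443, 1.8633, 0.2008)  len=1.3253
  (v5,v8,v9) [+-+] → (-0.654957, 1.45376, 0.2008)–(-1.58504, 1.15156, 0.2008)  len=0.9780
  (v5,v9,v6) [++-] → (-0.46013, 1.14415, 0.2008)–(0.469957, 1.44635, 0.2008)  len=0.9780
  (v6,v9,v10) [-+-] → (-0.46013, 1.14415, 0.2008)–(-1.23036, 0.893894, 0.2008)  len=0.8099
  (v8,v12,v9) [--+] → (-1.58504, -0.173662, 0.2008)–(-1.58504, 1.15156, 0.2008)  len=1.3252
  (v9,v12,v13) [+-+] → (-1.58504, -0.173662, 0.2008)–(-1.58504, -1.15156, 0.2008)  len=0.9779
  (v9,v13,v10) [++-] → (-1.23036, -0.0840021, 0.2008)–(-1.23036, 0.893894, 0.2008)  len=0.9779
  (v10,v13,v14) [-+-] → (-1.23036, -0.0840021, 0.2008)–(-1.23036, -0.893894, 0.2008)  len=0.8099
  (v12,v16,v13) [--+] → (-0.324643, -1.5611, 0.2008)–(-1.58504, -1.15156, 0.2008)  len=1.3253
  (v13,v16,v17) [+-+] → (-0.324643, -1.5611, 0.2008)–(0.605443, -1.8633, 0.2008)  len=0.9780
  (v13,v17,v14) [++-] → (-0.30027, -1.1961, 0.2008)–(-1.23036, -0.893894, 0.2008)  len=0.9780
  (v14,v17,v18) [-+-] → (-0.30027, -1.1961, 0.2008)–(0.469957, -1.44635, 0.2008)  len=0.8099
  (v16,v0,v17) [--+] → (1.38439, -0.791152, 0.2008)–(0.605443, -1.8633, 0.2008)  len=1.3252
  (v17,v0,v1) [+-+] → (1.38439, -0.791152, 0.2008)–(1.9592, 0, 0.2008)  len=0.9779
  (v17,v1,v18) [++-] → (1.04477, -0.655199, 0.2008)–(0.469957, -1.44635, 0.2008)  len=0.9779
  (v18,v1,v2) [-+-] → (1.04477, -0.655199, 0.2008)–(1.5208, 0, 0.2008)  len=0.8099

Chained into 2 loop(s):
  loop 1: 10 segments, perimeter = 11.5159
  loop 2: 10 segments, perimeter = 8.9390
Total perimeter = 20.455

loops=2 perimeter=20.455


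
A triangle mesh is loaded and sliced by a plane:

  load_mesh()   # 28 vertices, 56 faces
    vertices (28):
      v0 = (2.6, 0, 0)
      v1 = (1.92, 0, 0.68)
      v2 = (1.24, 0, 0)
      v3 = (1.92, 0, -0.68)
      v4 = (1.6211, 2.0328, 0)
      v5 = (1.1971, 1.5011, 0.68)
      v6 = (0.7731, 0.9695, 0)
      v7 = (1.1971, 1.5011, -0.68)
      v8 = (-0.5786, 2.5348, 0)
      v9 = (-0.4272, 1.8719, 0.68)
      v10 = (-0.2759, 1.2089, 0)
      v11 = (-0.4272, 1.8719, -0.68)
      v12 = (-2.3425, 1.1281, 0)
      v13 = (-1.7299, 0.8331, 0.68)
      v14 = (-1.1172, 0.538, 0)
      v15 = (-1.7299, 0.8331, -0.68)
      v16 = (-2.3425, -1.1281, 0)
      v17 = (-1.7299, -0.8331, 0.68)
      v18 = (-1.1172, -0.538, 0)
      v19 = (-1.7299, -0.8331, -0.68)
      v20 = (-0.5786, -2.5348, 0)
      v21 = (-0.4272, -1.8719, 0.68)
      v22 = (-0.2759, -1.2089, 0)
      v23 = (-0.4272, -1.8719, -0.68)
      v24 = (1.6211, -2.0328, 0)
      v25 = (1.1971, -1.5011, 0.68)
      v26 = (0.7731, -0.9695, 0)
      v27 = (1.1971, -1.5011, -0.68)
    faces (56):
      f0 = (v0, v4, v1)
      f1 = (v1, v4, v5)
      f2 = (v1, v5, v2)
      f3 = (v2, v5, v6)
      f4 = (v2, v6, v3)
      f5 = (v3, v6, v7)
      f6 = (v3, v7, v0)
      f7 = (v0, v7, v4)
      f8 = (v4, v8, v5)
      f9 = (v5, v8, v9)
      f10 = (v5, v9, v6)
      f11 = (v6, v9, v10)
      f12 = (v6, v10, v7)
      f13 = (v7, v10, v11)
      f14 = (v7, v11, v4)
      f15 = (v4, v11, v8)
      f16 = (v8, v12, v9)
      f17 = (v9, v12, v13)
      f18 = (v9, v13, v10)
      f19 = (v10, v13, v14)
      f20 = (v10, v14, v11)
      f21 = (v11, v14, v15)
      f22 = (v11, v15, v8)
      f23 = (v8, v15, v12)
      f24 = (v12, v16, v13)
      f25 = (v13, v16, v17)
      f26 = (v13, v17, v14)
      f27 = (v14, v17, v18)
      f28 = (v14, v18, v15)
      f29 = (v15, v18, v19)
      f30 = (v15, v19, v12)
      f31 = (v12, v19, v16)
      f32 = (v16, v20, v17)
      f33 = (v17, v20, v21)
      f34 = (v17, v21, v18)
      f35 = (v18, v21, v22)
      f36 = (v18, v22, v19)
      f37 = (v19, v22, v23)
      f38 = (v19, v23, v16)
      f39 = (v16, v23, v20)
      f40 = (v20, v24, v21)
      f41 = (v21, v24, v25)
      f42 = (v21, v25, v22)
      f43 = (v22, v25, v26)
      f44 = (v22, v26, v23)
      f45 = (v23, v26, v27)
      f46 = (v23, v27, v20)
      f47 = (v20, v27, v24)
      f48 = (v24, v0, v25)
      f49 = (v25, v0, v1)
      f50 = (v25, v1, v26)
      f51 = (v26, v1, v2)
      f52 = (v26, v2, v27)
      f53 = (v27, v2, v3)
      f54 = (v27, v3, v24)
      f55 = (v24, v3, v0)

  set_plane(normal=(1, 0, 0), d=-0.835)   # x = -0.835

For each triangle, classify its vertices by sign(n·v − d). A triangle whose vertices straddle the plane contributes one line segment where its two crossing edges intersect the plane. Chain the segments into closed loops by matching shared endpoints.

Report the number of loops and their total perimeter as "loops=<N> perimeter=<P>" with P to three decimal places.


loops=2 perimeter=8.300

Straddling triangles (16 of 56):
  (v8,v12,v9) [+-+] → (-0.835, 2.33032, 0)–(-0.835, 1.71353, 0.535216)  len=0.8166
  (v9,v12,v13) [+--] → (-0.835, 1.71353, 0.535216)–(-0.835, 1.54671, 0.68)  len=0.2209
  (v9,v13,v10) [+-+] → (-0.835, 1.54671, 0.68)–(-0.835, 1.0644, 0.261477)  len=0.6386
  (v10,v13,v14) [+--] → (-0.835, 1.0644, 0.261477)–(-0.835, 0.763042, 0)  len=0.3990
  (v10,v14,v11) [+-+] → (-0.835, 0.763042, 0)–(-0.835, 1.08355, -0.27811)  len=0.4243
  (v11,v14,v15) [+--] → (-0.835, 1.08355, -0.27811)–(-0.835, 1.54671, -0.68)  len=0.6132
  (v11,v15,v8) [+-+] → (-0.835, 1.54671, -0.68)–(-0.835, 2.15582, -0.151439)  len=0.8065
  (v8,v15,v12) [+--] → (-0.835, 2.15582, -0.151439)–(-0.835, 2.33032, 0)  len=0.2310
  (v16,v20,v17) [-+-] → (-0.835, -2.33032, 0)–(-0.835, -2.15582, 0.151439)  len=0.2310
  (v17,v20,v21) [-++] → (-0.835, -2.15582, 0.151439)–(-0.835, -1.54671, 0.68)  len=0.8065
  (v17,v21,v18) [-+-] → (-0.835, -1.54671, 0.68)–(-0.835, -1.08355, 0.27811)  len=0.6132
  (v18,v21,v22) [-++] → (-0.835, -1.08355, 0.27811)–(-0.835, -0.763042, 0)  len=0.4243
  (v18,v22,v19) [-+-] → (-0.835, -0.763042, 0)–(-0.835, -1.0644, -0.261477)  len=0.3990
  (v19,v22,v23) [-++] → (-0.835, -1.0644, -0.261477)–(-0.835, -1.54671, -0.68)  len=0.6386
  (v19,v23,v16) [-+-] → (-0.835, -1.54671, -0.68)–(-0.835, -1.71353, -0.535216)  len=0.2209
  (v16,v23,v20) [-++] → (-0.835, -1.71353, -0.535216)–(-0.835, -2.33032, 0)  len=0.8166

Chained into 2 loop(s):
  loop 1: 8 segments, perimeter = 4.1502
  loop 2: 8 segments, perimeter = 4.1502
Total perimeter = 8.300


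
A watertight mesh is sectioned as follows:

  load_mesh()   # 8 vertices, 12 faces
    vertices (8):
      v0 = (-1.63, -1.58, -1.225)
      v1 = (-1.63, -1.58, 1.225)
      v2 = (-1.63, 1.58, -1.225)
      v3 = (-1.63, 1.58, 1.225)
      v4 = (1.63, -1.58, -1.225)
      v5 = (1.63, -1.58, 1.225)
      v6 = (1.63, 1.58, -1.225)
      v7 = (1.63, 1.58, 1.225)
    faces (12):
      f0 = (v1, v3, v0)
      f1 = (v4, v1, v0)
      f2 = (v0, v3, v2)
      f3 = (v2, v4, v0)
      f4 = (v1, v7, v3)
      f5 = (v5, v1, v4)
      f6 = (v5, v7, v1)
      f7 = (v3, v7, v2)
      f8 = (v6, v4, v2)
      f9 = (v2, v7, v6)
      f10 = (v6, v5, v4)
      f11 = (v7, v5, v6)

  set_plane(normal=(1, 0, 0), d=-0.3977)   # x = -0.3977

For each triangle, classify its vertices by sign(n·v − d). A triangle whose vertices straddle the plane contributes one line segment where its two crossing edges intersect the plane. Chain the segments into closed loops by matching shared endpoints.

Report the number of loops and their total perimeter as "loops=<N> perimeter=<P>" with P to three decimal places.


loops=1 perimeter=11.220

Straddling triangles (8 of 12):
  (v4,v1,v0) [+--] → (-0.3977, -1.58, 0.298885)–(-0.3977, -1.58, -1.225)  len=1.5239
  (v2,v4,v0) [-+-] → (-0.3977, 0.385501, -1.225)–(-0.3977, -1.58, -1.225)  len=1.9655
  (v1,v7,v3) [-+-] → (-0.3977, -0.385501, 1.225)–(-0.3977, 1.58, 1.225)  len=1.9655
  (v5,v1,v4) [+-+] → (-0.3977, -1.58, 1.225)–(-0.3977, -1.58, 0.298885)  len=0.9261
  (v5,v7,v1) [++-] → (-0.3977, -0.385501, 1.225)–(-0.3977, -1.58, 1.225)  len=1.1945
  (v3,v7,v2) [-+-] → (-0.3977, 1.58, 1.225)–(-0.3977, 1.58, -0.298885)  len=1.5239
  (v6,v4,v2) [++-] → (-0.3977, 0.385501, -1.225)–(-0.3977, 1.58, -1.225)  len=1.1945
  (v2,v7,v6) [-++] → (-0.3977, 1.58, -0.298885)–(-0.3977, 1.58, -1.225)  len=0.9261

Chained into 1 loop(s):
  loop 1: 8 segments, perimeter = 11.2200
Total perimeter = 11.220


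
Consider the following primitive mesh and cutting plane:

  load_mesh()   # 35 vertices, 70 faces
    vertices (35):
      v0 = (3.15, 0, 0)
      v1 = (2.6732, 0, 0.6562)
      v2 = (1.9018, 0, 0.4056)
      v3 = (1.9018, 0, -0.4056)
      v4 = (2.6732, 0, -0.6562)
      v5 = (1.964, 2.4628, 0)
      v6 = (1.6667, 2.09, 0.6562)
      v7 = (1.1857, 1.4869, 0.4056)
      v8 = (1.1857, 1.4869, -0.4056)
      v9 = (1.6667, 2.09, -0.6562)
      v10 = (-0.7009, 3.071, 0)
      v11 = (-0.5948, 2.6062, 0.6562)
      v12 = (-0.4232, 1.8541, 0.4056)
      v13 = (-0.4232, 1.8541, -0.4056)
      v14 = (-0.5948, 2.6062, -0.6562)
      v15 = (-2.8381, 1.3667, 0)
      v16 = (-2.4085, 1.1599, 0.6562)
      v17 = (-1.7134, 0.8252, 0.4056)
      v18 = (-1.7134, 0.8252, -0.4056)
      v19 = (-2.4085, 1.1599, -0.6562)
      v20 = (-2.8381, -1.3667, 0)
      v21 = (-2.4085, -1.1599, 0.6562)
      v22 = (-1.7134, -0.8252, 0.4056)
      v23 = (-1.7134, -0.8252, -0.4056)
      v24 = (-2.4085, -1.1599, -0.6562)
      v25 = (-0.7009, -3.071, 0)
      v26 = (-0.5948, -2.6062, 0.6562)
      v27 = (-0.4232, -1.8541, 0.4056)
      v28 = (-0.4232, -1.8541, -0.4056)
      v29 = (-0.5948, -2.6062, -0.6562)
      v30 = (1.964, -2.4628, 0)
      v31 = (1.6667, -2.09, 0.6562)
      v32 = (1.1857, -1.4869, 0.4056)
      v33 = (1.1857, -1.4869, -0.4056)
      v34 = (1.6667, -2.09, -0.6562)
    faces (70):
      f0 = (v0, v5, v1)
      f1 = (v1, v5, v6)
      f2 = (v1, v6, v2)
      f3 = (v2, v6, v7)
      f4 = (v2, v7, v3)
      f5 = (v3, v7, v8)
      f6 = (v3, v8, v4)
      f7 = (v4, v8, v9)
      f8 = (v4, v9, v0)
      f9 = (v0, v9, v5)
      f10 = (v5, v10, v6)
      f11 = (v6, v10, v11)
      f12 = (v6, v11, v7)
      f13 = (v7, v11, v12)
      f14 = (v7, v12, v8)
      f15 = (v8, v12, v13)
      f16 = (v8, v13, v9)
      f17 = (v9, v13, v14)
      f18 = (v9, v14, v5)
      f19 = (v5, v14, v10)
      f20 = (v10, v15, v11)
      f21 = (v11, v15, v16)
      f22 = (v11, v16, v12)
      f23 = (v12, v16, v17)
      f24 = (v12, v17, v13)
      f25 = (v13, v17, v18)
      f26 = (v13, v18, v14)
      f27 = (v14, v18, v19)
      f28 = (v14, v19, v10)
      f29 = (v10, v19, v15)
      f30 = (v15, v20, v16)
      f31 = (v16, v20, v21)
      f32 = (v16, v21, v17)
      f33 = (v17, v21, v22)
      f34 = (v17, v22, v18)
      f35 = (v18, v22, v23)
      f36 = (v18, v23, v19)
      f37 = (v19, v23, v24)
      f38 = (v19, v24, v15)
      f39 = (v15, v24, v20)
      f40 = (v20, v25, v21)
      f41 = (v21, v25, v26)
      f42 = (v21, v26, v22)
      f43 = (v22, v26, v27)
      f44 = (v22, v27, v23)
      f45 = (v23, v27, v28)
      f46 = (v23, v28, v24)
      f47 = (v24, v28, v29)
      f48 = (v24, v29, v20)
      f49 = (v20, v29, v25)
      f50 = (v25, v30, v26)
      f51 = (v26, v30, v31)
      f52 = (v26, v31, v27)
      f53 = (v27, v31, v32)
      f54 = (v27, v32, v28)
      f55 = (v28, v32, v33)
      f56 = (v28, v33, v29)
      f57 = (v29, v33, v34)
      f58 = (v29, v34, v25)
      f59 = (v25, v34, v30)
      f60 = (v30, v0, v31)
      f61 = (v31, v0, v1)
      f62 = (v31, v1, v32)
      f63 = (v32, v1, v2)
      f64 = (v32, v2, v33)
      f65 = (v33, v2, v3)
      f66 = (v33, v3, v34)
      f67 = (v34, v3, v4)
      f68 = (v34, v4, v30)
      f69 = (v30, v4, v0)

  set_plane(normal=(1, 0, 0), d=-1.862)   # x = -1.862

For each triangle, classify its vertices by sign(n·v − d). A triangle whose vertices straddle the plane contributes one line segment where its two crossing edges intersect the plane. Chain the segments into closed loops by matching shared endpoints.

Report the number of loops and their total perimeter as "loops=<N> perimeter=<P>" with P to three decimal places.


Straddling triangles (18 of 70):
  (v10,v15,v11) [+-+] → (-1.862, 2.14509, 0)–(-1.862, 1.90603, 0.285524)  len=0.3724
  (v11,v15,v16) [+--] → (-1.862, 1.90603, 0.285524)–(-1.862, 1.5957, 0.6562)  len=0.4834
  (v11,v16,v12) [+-+] → (-1.862, 1.5957, 0.6562)–(-1.862, 1.35099, 0.587217)  len=0.2542
  (v12,v16,v17) [+-+] → (-1.862, 1.35099, 0.587217)–(-1.862, 0.896753, 0.459174)  len=0.4719
  (v14,v18,v19) [++-] → (-1.862, 0.896753, -0.459174)–(-1.862, 1.5957, -0.6562)  len=0.7262
  (v14,v19,v10) [+-+] → (-1.862, 1.5957, -0.6562)–(-1.862, 1.77153, -0.44619)  len=0.2739
  (v10,v19,v15) [+--] → (-1.862, 1.77153, -0.44619)–(-1.862, 2.14509, 0)  len=0.5819
  (v16,v21,v17) [--+] → (-1.862, 0.400821, 0.459174)–(-1.862, 0.896753, 0.459174)  len=0.4959
  (v17,v21,v22) [+-+] → (-1.862, 0.400821, 0.459174)–(-1.862, -0.896753, 0.459174)  len=1.2976
  (v18,v23,v19) [++-] → (-1.862, -0.400821, -0.459174)–(-1.862, 0.896753, -0.459174)  len=1.2976
  (v19,v23,v24) [-+-] → (-1.862, -0.400821, -0.459174)–(-1.862, -0.896753, -0.459174)  len=0.4959
  (v20,v25,v21) [-+-] → (-1.862, -2.14509, 0)–(-1.862, -1.77153, 0.44619)  len=0.5819
  (v21,v25,v26) [-++] → (-1.862, -1.77153, 0.44619)–(-1.862, -1.5957, 0.6562)  len=0.2739
  (v21,v26,v22) [-++] → (-1.862, -1.5957, 0.6562)–(-1.862, -0.896753, 0.459174)  len=0.7262
  (v23,v28,v24) [++-] → (-1.862, -1.35099, -0.587217)–(-1.862, -0.896753, -0.459174)  len=0.4719
  (v24,v28,v29) [-++] → (-1.862, -1.35099, -0.587217)–(-1.862, -1.5957, -0.6562)  len=0.2542
  (v24,v29,v20) [-+-] → (-1.862, -1.5957, -0.6562)–(-1.862, -1.90603, -0.285524)  len=0.4834
  (v20,v29,v25) [-++] → (-1.862, -1.90603, -0.285524)–(-1.862, -2.14509, 0)  len=0.3724

Chained into 1 loop(s):
  loop 1: 18 segments, perimeter = 9.9150
Total perimeter = 9.915

loops=1 perimeter=9.915


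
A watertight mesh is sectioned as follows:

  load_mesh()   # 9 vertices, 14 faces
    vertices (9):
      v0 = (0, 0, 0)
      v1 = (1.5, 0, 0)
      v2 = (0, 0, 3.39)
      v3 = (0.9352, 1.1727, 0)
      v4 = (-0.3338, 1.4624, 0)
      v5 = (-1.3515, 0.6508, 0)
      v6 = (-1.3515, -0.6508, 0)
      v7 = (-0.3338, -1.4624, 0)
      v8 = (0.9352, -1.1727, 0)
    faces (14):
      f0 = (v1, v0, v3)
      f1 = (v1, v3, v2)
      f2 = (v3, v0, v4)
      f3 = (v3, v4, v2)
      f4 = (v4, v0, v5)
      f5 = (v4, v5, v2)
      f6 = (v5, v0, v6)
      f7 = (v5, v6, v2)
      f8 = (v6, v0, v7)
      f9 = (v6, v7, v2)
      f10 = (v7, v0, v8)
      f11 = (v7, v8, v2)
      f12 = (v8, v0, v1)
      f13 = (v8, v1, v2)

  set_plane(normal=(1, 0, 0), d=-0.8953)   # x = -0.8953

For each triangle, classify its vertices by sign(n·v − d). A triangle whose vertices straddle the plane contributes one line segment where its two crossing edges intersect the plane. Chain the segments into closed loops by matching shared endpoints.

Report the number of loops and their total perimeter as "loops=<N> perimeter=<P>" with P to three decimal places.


loops=1 perimeter=5.460

Straddling triangles (6 of 14):
  (v4,v0,v5) [++-] → (-0.8953, 0.431122, 0)–(-0.8953, 1.01461, 0)  len=0.5835
  (v4,v5,v2) [+-+] → (-0.8953, 1.01461, 0)–(-0.8953, 0.431122, 1.1443)  len=1.2845
  (v5,v0,v6) [-+-] → (-0.8953, 0.431122, 0)–(-0.8953, -0.431122, 0)  len=0.8622
  (v5,v6,v2) [--+] → (-0.8953, -0.431122, 1.1443)–(-0.8953, 0.431122, 1.1443)  len=0.8622
  (v6,v0,v7) [-++] → (-0.8953, -0.431122, 0)–(-0.8953, -1.01461, 0)  len=0.5835
  (v6,v7,v2) [-++] → (-0.8953, -1.01461, 0)–(-0.8953, -0.431122, 1.1443)  len=1.2845

Chained into 1 loop(s):
  loop 1: 6 segments, perimeter = 5.4604
Total perimeter = 5.460


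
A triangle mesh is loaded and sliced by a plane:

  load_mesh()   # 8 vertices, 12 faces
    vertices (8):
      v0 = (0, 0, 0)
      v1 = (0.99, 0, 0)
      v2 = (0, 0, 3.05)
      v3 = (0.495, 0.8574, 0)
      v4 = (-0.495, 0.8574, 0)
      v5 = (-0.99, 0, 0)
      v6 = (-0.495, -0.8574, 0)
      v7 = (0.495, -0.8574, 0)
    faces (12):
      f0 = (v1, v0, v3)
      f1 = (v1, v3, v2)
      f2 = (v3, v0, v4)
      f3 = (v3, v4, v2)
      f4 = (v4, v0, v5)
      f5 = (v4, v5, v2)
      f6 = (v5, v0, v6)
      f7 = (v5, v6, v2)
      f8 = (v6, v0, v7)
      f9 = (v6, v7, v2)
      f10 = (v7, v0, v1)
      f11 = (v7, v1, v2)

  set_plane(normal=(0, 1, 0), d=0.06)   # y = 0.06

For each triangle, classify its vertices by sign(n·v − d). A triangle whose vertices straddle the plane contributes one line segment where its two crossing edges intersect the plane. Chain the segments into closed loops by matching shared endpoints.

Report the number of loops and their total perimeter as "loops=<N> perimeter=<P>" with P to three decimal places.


loops=1 perimeter=7.945

Straddling triangles (6 of 12):
  (v1,v0,v3) [--+] → (0.0346396, 0.06, 0)–(0.95536, 0.06, 0)  len=0.9207
  (v1,v3,v2) [-+-] → (0.95536, 0.06, 0)–(0.0346396, 0.06, 2.83656)  len=2.9823
  (v3,v0,v4) [+-+] → (0.0346396, 0.06, 0)–(-0.0346396, 0.06, 0)  len=0.0693
  (v3,v4,v2) [++-] → (-0.0346396, 0.06, 2.83656)–(0.0346396, 0.06, 2.83656)  len=0.0693
  (v4,v0,v5) [+--] → (-0.0346396, 0.06, 0)–(-0.95536, 0.06, 0)  len=0.9207
  (v4,v5,v2) [+--] → (-0.95536, 0.06, 0)–(-0.0346396, 0.06, 2.83656)  len=2.9823

Chained into 1 loop(s):
  loop 1: 6 segments, perimeter = 7.9445
Total perimeter = 7.945


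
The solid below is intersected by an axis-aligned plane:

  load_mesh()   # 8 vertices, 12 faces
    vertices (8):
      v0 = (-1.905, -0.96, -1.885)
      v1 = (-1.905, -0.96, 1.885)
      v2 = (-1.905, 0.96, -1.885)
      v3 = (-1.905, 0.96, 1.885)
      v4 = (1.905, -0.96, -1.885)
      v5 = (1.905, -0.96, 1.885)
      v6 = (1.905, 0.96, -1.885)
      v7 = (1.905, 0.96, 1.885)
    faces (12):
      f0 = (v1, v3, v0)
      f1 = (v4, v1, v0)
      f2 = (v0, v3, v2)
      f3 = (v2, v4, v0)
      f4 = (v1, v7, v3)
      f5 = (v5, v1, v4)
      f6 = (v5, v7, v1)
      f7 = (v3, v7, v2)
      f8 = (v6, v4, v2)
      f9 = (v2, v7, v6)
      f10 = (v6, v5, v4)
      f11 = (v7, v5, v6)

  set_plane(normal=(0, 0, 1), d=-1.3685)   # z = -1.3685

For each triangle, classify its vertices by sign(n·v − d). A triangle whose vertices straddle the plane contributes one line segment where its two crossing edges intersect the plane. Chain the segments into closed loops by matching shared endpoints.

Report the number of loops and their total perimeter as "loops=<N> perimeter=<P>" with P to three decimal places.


Straddling triangles (8 of 12):
  (v1,v3,v0) [++-] → (-1.905, -0.696955, -1.3685)–(-1.905, -0.96, -1.3685)  len=0.2630
  (v4,v1,v0) [-+-] → (1.38302, -0.96, -1.3685)–(-1.905, -0.96, -1.3685)  len=3.2880
  (v0,v3,v2) [-+-] → (-1.905, -0.696955, -1.3685)–(-1.905, 0.96, -1.3685)  len=1.6570
  (v5,v1,v4) [++-] → (1.38302, -0.96, -1.3685)–(1.905, -0.96, -1.3685)  len=0.5220
  (v3,v7,v2) [++-] → (-1.38302, 0.96, -1.3685)–(-1.905, 0.96, -1.3685)  len=0.5220
  (v2,v7,v6) [-+-] → (-1.38302, 0.96, -1.3685)–(1.905, 0.96, -1.3685)  len=3.2880
  (v6,v5,v4) [-+-] → (1.905, 0.696955, -1.3685)–(1.905, -0.96, -1.3685)  len=1.6570
  (v7,v5,v6) [++-] → (1.905, 0.696955, -1.3685)–(1.905, 0.96, -1.3685)  len=0.2630

Chained into 1 loop(s):
  loop 1: 8 segments, perimeter = 11.4600
Total perimeter = 11.460

loops=1 perimeter=11.460


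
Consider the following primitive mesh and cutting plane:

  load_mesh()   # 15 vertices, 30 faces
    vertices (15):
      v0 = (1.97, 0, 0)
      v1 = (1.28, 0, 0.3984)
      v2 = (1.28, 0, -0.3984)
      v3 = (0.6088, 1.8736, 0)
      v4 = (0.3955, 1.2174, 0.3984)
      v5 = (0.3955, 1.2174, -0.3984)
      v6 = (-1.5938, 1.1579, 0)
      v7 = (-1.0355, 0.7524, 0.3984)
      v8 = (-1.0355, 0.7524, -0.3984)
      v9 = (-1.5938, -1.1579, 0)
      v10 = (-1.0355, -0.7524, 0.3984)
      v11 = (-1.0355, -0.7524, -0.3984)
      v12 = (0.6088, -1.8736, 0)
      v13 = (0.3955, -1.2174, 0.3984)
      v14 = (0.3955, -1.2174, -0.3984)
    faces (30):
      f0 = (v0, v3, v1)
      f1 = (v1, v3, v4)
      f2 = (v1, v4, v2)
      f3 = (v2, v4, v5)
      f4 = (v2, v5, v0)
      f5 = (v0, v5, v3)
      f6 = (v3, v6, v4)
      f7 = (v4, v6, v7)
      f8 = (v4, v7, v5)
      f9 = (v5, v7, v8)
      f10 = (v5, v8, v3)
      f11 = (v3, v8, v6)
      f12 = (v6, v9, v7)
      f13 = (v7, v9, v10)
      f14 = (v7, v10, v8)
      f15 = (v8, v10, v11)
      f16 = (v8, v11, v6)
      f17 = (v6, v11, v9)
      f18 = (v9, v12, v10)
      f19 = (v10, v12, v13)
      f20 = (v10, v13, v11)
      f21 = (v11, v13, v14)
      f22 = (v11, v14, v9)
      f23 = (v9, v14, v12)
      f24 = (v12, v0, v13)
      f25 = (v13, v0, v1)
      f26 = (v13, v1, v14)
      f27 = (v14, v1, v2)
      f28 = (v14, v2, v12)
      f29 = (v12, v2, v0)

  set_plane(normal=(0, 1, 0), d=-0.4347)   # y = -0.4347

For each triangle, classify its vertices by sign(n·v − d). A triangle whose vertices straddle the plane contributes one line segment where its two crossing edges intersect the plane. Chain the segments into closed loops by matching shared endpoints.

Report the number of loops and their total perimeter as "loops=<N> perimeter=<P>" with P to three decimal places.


Straddling triangles (12 of 30):
  (v6,v9,v7) [+-+] → (-1.5938, -0.4347, 0)–(-1.38244, -0.4347, 0.150826)  len=0.2597
  (v7,v9,v10) [+--] → (-1.38244, -0.4347, 0.150826)–(-1.0355, -0.4347, 0.3984)  len=0.4262
  (v7,v10,v8) [+-+] → (-1.0355, -0.4347, 0.3984)–(-1.0355, -0.4347, 0.230176)  len=0.1682
  (v8,v10,v11) [+--] → (-1.0355, -0.4347, 0.230176)–(-1.0355, -0.4347, -0.3984)  len=0.6286
  (v8,v11,v6) [+-+] → (-1.0355, -0.4347, -0.3984)–(-1.12835, -0.4347, -0.332143)  len=0.1141
  (v6,v11,v9) [+--] → (-1.12835, -0.4347, -0.332143)–(-1.5938, -0.4347, 0)  len=0.5718
  (v12,v0,v13) [-+-] → (1.65418, -0.4347, 0)–(1.40779, -0.4347, 0.142258)  len=0.2845
  (v13,v0,v1) [-++] → (1.40779, -0.4347, 0.142258)–(0.964169, -0.4347, 0.3984)  len=0.5123
  (v13,v1,v14) [-+-] → (0.964169, -0.4347, 0.3984)–(0.964169, -0.4347, 0.113885)  len=0.2845
  (v14,v1,v2) [-++] → (0.964169, -0.4347, 0.113885)–(0.964169, -0.4347, -0.3984)  len=0.5123
  (v14,v2,v12) [-+-] → (0.964169, -0.4347, -0.3984)–(1.12427, -0.4347, -0.305966)  len=0.1849
  (v12,v2,v0) [-++] → (1.12427, -0.4347, -0.305966)–(1.65418, -0.4347, 0)  len=0.6119

Chained into 2 loop(s):
  loop 1: 6 segments, perimeter = 2.1685
  loop 2: 6 segments, perimeter = 2.3903
Total perimeter = 4.559

loops=2 perimeter=4.559


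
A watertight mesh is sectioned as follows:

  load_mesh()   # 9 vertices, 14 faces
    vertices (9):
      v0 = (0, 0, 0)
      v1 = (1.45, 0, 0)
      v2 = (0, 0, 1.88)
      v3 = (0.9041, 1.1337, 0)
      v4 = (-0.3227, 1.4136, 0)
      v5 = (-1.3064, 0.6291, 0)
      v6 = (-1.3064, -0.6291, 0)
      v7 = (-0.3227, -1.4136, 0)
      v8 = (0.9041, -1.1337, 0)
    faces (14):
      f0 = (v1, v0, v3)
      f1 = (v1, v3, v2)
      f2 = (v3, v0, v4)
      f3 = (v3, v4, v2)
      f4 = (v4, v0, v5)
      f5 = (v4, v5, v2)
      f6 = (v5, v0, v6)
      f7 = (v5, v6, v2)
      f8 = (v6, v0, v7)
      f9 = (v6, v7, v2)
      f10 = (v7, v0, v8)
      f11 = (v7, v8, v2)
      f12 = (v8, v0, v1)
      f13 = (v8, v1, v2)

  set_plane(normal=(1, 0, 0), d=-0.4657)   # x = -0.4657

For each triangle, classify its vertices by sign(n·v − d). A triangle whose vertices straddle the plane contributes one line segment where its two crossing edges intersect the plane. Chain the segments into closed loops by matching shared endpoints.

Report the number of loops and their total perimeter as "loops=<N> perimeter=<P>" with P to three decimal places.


loops=1 perimeter=6.285

Straddling triangles (6 of 14):
  (v4,v0,v5) [++-] → (-0.4657, 0.224259, 0)–(-0.4657, 1.29956, 0)  len=1.0753
  (v4,v5,v2) [+-+] → (-0.4657, 1.29956, 0)–(-0.4657, 0.224259, 1.20983)  len=1.6186
  (v5,v0,v6) [-+-] → (-0.4657, 0.224259, 0)–(-0.4657, -0.224259, 0)  len=0.4485
  (v5,v6,v2) [--+] → (-0.4657, -0.224259, 1.20983)–(-0.4657, 0.224259, 1.20983)  len=0.4485
  (v6,v0,v7) [-++] → (-0.4657, -0.224259, 0)–(-0.4657, -1.29956, 0)  len=1.0753
  (v6,v7,v2) [-++] → (-0.4657, -1.29956, 0)–(-0.4657, -0.224259, 1.20983)  len=1.6186

Chained into 1 loop(s):
  loop 1: 6 segments, perimeter = 6.2849
Total perimeter = 6.285


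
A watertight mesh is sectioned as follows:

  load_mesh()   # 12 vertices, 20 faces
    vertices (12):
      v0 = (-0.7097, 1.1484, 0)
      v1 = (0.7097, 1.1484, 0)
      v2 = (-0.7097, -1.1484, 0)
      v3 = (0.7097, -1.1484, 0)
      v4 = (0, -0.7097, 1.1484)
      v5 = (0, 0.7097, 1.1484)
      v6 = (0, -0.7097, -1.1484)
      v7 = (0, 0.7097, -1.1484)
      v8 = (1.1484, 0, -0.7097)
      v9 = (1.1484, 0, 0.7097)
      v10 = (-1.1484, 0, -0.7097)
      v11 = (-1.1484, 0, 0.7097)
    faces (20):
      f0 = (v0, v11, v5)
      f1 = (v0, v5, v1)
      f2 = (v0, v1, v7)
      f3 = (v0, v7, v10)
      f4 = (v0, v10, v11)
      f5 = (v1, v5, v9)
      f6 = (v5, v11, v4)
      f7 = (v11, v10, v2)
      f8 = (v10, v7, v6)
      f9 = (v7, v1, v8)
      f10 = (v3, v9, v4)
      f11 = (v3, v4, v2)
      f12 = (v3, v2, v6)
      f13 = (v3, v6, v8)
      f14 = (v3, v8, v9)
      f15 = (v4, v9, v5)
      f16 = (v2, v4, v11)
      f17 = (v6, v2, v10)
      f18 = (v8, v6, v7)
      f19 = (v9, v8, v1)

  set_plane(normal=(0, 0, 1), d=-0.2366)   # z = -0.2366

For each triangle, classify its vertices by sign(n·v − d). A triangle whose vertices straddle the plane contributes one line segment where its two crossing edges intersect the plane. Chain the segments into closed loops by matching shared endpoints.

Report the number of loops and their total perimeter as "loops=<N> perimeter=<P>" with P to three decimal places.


loops=1 perimeter=7.186

Straddling triangles (10 of 20):
  (v0,v1,v7) [++-] → (0.563484, 1.05802, -0.2366)–(-0.563484, 1.05802, -0.2366)  len=1.1270
  (v0,v7,v10) [+--] → (-0.563484, 1.05802, -0.2366)–(-0.855954, 0.765546, -0.2366)  len=0.4136
  (v0,v10,v11) [+-+] → (-0.855954, 0.765546, -0.2366)–(-1.1484, 0, -0.2366)  len=0.8195
  (v11,v10,v2) [+-+] → (-1.1484, 0, -0.2366)–(-0.855954, -0.765546, -0.2366)  len=0.8195
  (v7,v1,v8) [-+-] → (0.563484, 1.05802, -0.2366)–(0.855954, 0.765546, -0.2366)  len=0.4136
  (v3,v2,v6) [++-] → (-0.563484, -1.05802, -0.2366)–(0.563484, -1.05802, -0.2366)  len=1.1270
  (v3,v6,v8) [+--] → (0.563484, -1.05802, -0.2366)–(0.855954, -0.765546, -0.2366)  len=0.4136
  (v3,v8,v9) [+-+] → (0.855954, -0.765546, -0.2366)–(1.1484, 0, -0.2366)  len=0.8195
  (v6,v2,v10) [-+-] → (-0.563484, -1.05802, -0.2366)–(-0.855954, -0.765546, -0.2366)  len=0.4136
  (v9,v8,v1) [+-+] → (1.1484, 0, -0.2366)–(0.855954, 0.765546, -0.2366)  len=0.8195

Chained into 1 loop(s):
  loop 1: 10 segments, perimeter = 7.1864
Total perimeter = 7.186
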